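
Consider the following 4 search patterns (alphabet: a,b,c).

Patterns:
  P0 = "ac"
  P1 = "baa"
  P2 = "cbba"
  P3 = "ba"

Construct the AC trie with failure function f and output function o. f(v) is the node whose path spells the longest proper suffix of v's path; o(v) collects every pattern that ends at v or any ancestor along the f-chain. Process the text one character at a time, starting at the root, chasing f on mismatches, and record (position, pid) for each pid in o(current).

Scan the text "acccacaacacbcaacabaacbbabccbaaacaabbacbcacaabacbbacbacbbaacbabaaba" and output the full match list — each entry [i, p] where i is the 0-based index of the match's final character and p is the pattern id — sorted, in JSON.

Construct AC machine:
Trie nodes:
  0='ε' goto a→1 b→3 c→6
  1='a' goto c→2
  2='ac' goto ·  [P0 ends]
  3='b' goto a→4
  4='ba' goto a→5  [P3 ends]
  5='baa' goto ·  [P1 ends]
  6='c' goto b→7
  7='cb' goto b→8
  8='cbb' goto a→9
  9='cbba' goto ·  [P2 ends]

BFS fail/out derivation:
  n1('a'): parent n0 fail=0; on 'a' 0 → fail=0;  out ∅∪∅=∅
  n3('b'): parent n0 fail=0; on 'b' 0 → fail=0;  out ∅∪∅=∅
  n6('c'): parent n0 fail=0; on 'c' 0 → fail=0;  out ∅∪∅=∅
  n2('ac'): parent n1 fail=0; on 'c' 0 → fail=6;  out {0}∪∅={0}
  n4('ba'): parent n3 fail=0; on 'a' 0 → fail=1;  out {3}∪∅={3}
  n7('cb'): parent n6 fail=0; on 'b' 0 → fail=3;  out ∅∪∅=∅
  n5('baa'): parent n4 fail=1; on 'a' 1→0 → fail=1;  out {1}∪∅={1}
  n8('cbb'): parent n7 fail=3; on 'b' 3→0 → fail=3;  out ∅∪∅=∅
  n9('cbba'): parent n8 fail=3; on 'a' 3 → fail=4;  out {2}∪{3}={2,3}

Run:
[0] read 'a'  n0⇒n1
[1] read 'c'  n1⇒n2  ** P0@[0:1]
[2] read 'c'  n2⇒n6 (fail-walked)
[3] read 'c'  n6⇒n6 (fail-walked)
[4] read 'a'  n6⇒n1 (fail-walked)
[5] read 'c'  n1⇒n2  ** P0@[4:5]
[6] read 'a'  n2⇒n1 (fail-walked)
[7] read 'a'  n1⇒n1 (fail-walked)
[8] read 'c'  n1⇒n2  ** P0@[7:8]
[9] read 'a'  n2⇒n1 (fail-walked)
[10] read 'c'  n1⇒n2  ** P0@[9:10]
[11] read 'b'  n2⇒n7 (fail-walked)
[12] read 'c'  n7⇒n6 (fail-walked)
[13] read 'a'  n6⇒n1 (fail-walked)
[14] read 'a'  n1⇒n1 (fail-walked)
[15] read 'c'  n1⇒n2  ** P0@[14:15]
[16] read 'a'  n2⇒n1 (fail-walked)
[17] read 'b'  n1⇒n3 (fail-walked)
[18] read 'a'  n3⇒n4  ** P3@[17:18]
[19] read 'a'  n4⇒n5  ** P1@[17:19]
[20] read 'c'  n5⇒n2 (fail-walked)  ** P0@[19:20]
[21] read 'b'  n2⇒n7 (fail-walked)
[22] read 'b'  n7⇒n8
[23] read 'a'  n8⇒n9  ** P2@[20:23],P3@[22:23]
[24] read 'b'  n9⇒n3 (fail-walked)
[25] read 'c'  n3⇒n6 (fail-walked)
[26] read 'c'  n6⇒n6 (fail-walked)
[27] read 'b'  n6⇒n7
[28] read 'a'  n7⇒n4 (fail-walked)  ** P3@[27:28]
[29] read 'a'  n4⇒n5  ** P1@[27:29]
[30] read 'a'  n5⇒n1 (fail-walked)
[31] read 'c'  n1⇒n2  ** P0@[30:31]
[32] read 'a'  n2⇒n1 (fail-walked)
[33] read 'a'  n1⇒n1 (fail-walked)
[34] read 'b'  n1⇒n3 (fail-walked)
[35] read 'b'  n3⇒n3 (fail-walked)
[36] read 'a'  n3⇒n4  ** P3@[35:36]
[37] read 'c'  n4⇒n2 (fail-walked)  ** P0@[36:37]
[38] read 'b'  n2⇒n7 (fail-walked)
[39] read 'c'  n7⇒n6 (fail-walked)
[40] read 'a'  n6⇒n1 (fail-walked)
[41] read 'c'  n1⇒n2  ** P0@[40:41]
[42] read 'a'  n2⇒n1 (fail-walked)
[43] read 'a'  n1⇒n1 (fail-walked)
[44] read 'b'  n1⇒n3 (fail-walked)
[45] read 'a'  n3⇒n4  ** P3@[44:45]
[46] read 'c'  n4⇒n2 (fail-walked)  ** P0@[45:46]
[47] read 'b'  n2⇒n7 (fail-walked)
[48] read 'b'  n7⇒n8
[49] read 'a'  n8⇒n9  ** P2@[46:49],P3@[48:49]
[50] read 'c'  n9⇒n2 (fail-walked)  ** P0@[49:50]
[51] read 'b'  n2⇒n7 (fail-walked)
[52] read 'a'  n7⇒n4 (fail-walked)  ** P3@[51:52]
[53] read 'c'  n4⇒n2 (fail-walked)  ** P0@[52:53]
[54] read 'b'  n2⇒n7 (fail-walked)
[55] read 'b'  n7⇒n8
[56] read 'a'  n8⇒n9  ** P2@[53:56],P3@[55:56]
[57] read 'a'  n9⇒n5 (fail-walked)  ** P1@[55:57]
[58] read 'c'  n5⇒n2 (fail-walked)  ** P0@[57:58]
[59] read 'b'  n2⇒n7 (fail-walked)
[60] read 'a'  n7⇒n4 (fail-walked)  ** P3@[59:60]
[61] read 'b'  n4⇒n3 (fail-walked)
[62] read 'a'  n3⇒n4  ** P3@[61:62]
[63] read 'a'  n4⇒n5  ** P1@[61:63]
[64] read 'b'  n5⇒n3 (fail-walked)
[65] read 'a'  n3⇒n4  ** P3@[64:65]

All matches (sorted): [[1,0],[5,0],[8,0],[10,0],[15,0],[18,3],[19,1],[20,0],[23,2],[23,3],[28,3],[29,1],[31,0],[36,3],[37,0],[41,0],[45,3],[46,0],[49,2],[49,3],[50,0],[52,3],[53,0],[56,2],[56,3],[57,1],[58,0],[60,3],[62,3],[63,1],[65,3]]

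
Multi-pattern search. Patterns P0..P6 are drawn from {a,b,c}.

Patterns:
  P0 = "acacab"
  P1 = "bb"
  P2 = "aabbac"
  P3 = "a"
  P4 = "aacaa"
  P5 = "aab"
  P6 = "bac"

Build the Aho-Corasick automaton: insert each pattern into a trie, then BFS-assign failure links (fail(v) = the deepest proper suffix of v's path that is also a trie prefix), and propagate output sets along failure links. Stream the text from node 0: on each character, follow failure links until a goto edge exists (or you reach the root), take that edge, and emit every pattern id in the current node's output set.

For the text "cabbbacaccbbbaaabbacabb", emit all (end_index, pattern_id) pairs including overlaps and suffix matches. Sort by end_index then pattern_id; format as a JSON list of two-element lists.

Build:
Trie nodes:
  n0 'ε': a→1 b→7
  n1 'a': a→9 c→2  ←P3
  n2 'ac': a→3
  n3 'aca': c→4
  n4 'acac': a→5
  n5 'acaca': b→6
  n6 'acacab': ·  ←P0
  n7 'b': a→17 b→8
  n8 'bb': ·  ←P1
  n9 'aa': b→10 c→14
  n10 'aab': b→11  ←P5
  n11 'aabb': a→12
  n12 'aabba': c→13
  n13 'aabbac': ·  ←P2
  n14 'aac': a→15
  n15 'aaca': a→16
  n16 'aacaa': ·  ←P4
  n17 'ba': c→18
  n18 'bac': ·  ←P6

BFS fail/out derivation:
  fail(1) 'a': from fail(0)=0 chase 'a': 0 ⇒ 0;  out={3}∪out(0)={3}
  fail(7) 'b': from fail(0)=0 chase 'b': 0 ⇒ 0;  out=∅∪out(0)=∅
  fail(2) 'ac': from fail(1)=0 chase 'c': 0 ⇒ 0;  out=∅∪out(0)=∅
  fail(8) 'bb': from fail(7)=0 chase 'b': 0 ⇒ 7;  out={1}∪out(7)={1}
  fail(9) 'aa': from fail(1)=0 chase 'a': 0 ⇒ 1;  out=∅∪out(1)={3}
  fail(17) 'ba': from fail(7)=0 chase 'a': 0 ⇒ 1;  out=∅∪out(1)={3}
  fail(3) 'aca': from fail(2)=0 chase 'a': 0 ⇒ 1;  out=∅∪out(1)={3}
  fail(10) 'aab': from fail(9)=1 chase 'b': 1→0 ⇒ 7;  out={5}∪out(7)={5}
  fail(14) 'aac': from fail(9)=1 chase 'c': 1 ⇒ 2;  out=∅∪out(2)=∅
  fail(18) 'bac': from fail(17)=1 chase 'c': 1 ⇒ 2;  out={6}∪out(2)={6}
  fail(4) 'acac': from fail(3)=1 chase 'c': 1 ⇒ 2;  out=∅∪out(2)=∅
  fail(11) 'aabb': from fail(10)=7 chase 'b': 7 ⇒ 8;  out=∅∪out(8)={1}
  fail(15) 'aaca': from fail(14)=2 chase 'a': 2 ⇒ 3;  out=∅∪out(3)={3}
  fail(5) 'acaca': from fail(4)=2 chase 'a': 2 ⇒ 3;  out=∅∪out(3)={3}
  fail(12) 'aabba': from fail(11)=8 chase 'a': 8→7 ⇒ 17;  out=∅∪out(17)={3}
  fail(16) 'aacaa': from fail(15)=3 chase 'a': 3→1 ⇒ 9;  out={4}∪out(9)={3,4}
  fail(6) 'acacab': from fail(5)=3 chase 'b': 3→1→0 ⇒ 7;  out={0}∪out(7)={0}
  fail(13) 'aabbac': from fail(12)=17 chase 'c': 17 ⇒ 18;  out={2}∪out(18)={2,6}

Scan:
pos 0 'c': at 0
pos 1 'a': at 1  ** P3@[1:1]
pos 2 'b': at 7 (via fail)
pos 3 'b': at 8  ** P1@[2:3]
pos 4 'b': at 8 (via fail)  ** P1@[3:4]
pos 5 'a': at 17 (via fail)  ** P3@[5:5]
pos 6 'c': at 18  ** P6@[4:6]
pos 7 'a': at 3 (via fail)  ** P3@[7:7]
pos 8 'c': at 4
pos 9 'c': at 0 (via fail)
pos 10 'b': at 7
pos 11 'b': at 8  ** P1@[10:11]
pos 12 'b': at 8 (via fail)  ** P1@[11:12]
pos 13 'a': at 17 (via fail)  ** P3@[13:13]
pos 14 'a': at 9 (via fail)  ** P3@[14:14]
pos 15 'a': at 9 (via fail)  ** P3@[15:15]
pos 16 'b': at 10  ** P5@[14:16]
pos 17 'b': at 11  ** P1@[16:17]
pos 18 'a': at 12  ** P3@[18:18]
pos 19 'c': at 13  ** P2@[14:19],P6@[17:19]
pos 20 'a': at 3 (via fail)  ** P3@[20:20]
pos 21 'b': at 7 (via fail)
pos 22 'b': at 8  ** P1@[21:22]

Result: [[1,3],[3,1],[4,1],[5,3],[6,6],[7,3],[11,1],[12,1],[13,3],[14,3],[15,3],[16,5],[17,1],[18,3],[19,2],[19,6],[20,3],[22,1]]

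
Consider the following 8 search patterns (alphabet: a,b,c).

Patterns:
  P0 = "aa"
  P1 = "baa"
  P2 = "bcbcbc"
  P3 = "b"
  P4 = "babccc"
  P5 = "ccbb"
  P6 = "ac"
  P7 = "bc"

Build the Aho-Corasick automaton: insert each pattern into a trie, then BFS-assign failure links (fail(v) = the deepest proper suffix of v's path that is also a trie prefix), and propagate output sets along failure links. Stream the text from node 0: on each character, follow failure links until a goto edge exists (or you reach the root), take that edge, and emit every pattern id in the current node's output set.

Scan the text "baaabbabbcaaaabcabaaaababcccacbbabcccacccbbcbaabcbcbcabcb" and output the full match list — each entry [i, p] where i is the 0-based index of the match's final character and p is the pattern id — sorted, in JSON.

Build:
Trie (insert patterns):
  n0 'ε': a→1 b→3 c→15
  n1 'a': a→2 c→19
  n2 'aa': ·  [P0 ends]
  n3 'b': a→4 c→6  [P3 ends]
  n4 'ba': a→5 b→11
  n5 'baa': ·  [P1 ends]
  n6 'bc': b→7  [P7 ends]
  n7 'bcb': c→8
  n8 'bcbc': b→9
  n9 'bcbcb': c→10
  n10 'bcbcbc': ·  [P2 ends]
  n11 'bab': c→12
  n12 'babc': c→13
  n13 'babcc': c→14
  n14 'babccc': ·  [P4 ends]
  n15 'c': c→16
  n16 'cc': b→17
  n17 'ccb': b→18
  n18 'ccbb': ·  [P5 ends]
  n19 'ac': ·  [P6 ends]

Failure links (BFS by depth):
  fail(1) 'a': from fail(0)=0 chase 'a': 0 ⇒ 0;  out=∅∪out(0)=∅
  fail(3) 'b': from fail(0)=0 chase 'b': 0 ⇒ 0;  out={3}∪out(0)={3}
  fail(15) 'c': from fail(0)=0 chase 'c': 0 ⇒ 0;  out=∅∪out(0)=∅
  fail(2) 'aa': from fail(1)=0 chase 'a': 0 ⇒ 1;  out={0}∪out(1)={0}
  fail(4) 'ba': from fail(3)=0 chase 'a': 0 ⇒ 1;  out=∅∪out(1)=∅
  fail(6) 'bc': from fail(3)=0 chase 'c': 0 ⇒ 15;  out={7}∪out(15)={7}
  fail(16) 'cc': from fail(15)=0 chase 'c': 0 ⇒ 15;  out=∅∪out(15)=∅
  fail(19) 'ac': from fail(1)=0 chase 'c': 0 ⇒ 15;  out={6}∪out(15)={6}
  fail(5) 'baa': from fail(4)=1 chase 'a': 1 ⇒ 2;  out={1}∪out(2)={0,1}
  fail(7) 'bcb': from fail(6)=15 chase 'b': 15→0 ⇒ 3;  out=∅∪out(3)={3}
  fail(11) 'bab': from fail(4)=1 chase 'b': 1→0 ⇒ 3;  out=∅∪out(3)={3}
  fail(17) 'ccb': from fail(16)=15 chase 'b': 15→0 ⇒ 3;  out=∅∪out(3)={3}
  fail(8) 'bcbc': from fail(7)=3 chase 'c': 3 ⇒ 6;  out=∅∪out(6)={7}
  fail(12) 'babc': from fail(11)=3 chase 'c': 3 ⇒ 6;  out=∅∪out(6)={7}
  fail(18) 'ccbb': from fail(17)=3 chase 'b': 3→0 ⇒ 3;  out={5}∪out(3)={3,5}
  fail(9) 'bcbcb': from fail(8)=6 chase 'b': 6 ⇒ 7;  out=∅∪out(7)={3}
  fail(13) 'babcc': from fail(12)=6 chase 'c': 6→15 ⇒ 16;  out=∅∪out(16)=∅
  fail(10) 'bcbcbc': from fail(9)=7 chase 'c': 7 ⇒ 8;  out={2}∪out(8)={2,7}
  fail(14) 'babccc': from fail(13)=16 chase 'c': 16→15 ⇒ 16;  out={4}∪out(16)={4}

Run:
pos 0 'b': at 3  → match P3@[0:0]
pos 1 'a': at 4
pos 2 'a': at 5  → match P0@[1:2],P1@[0:2]
pos 3 'a': at 2 ·f  → match P0@[2:3]
pos 4 'b': at 3 ·f  → match P3@[4:4]
pos 5 'b': at 3 ·f  → match P3@[5:5]
pos 6 'a': at 4
pos 7 'b': at 11  → match P3@[7:7]
pos 8 'b': at 3 ·f  → match P3@[8:8]
pos 9 'c': at 6  → match P7@[8:9]
pos 10 'a': at 1 ·f
pos 11 'a': at 2  → match P0@[10:11]
pos 12 'a': at 2 ·f  → match P0@[11:12]
pos 13 'a': at 2 ·f  → match P0@[12:13]
pos 14 'b': at 3 ·f  → match P3@[14:14]
pos 15 'c': at 6  → match P7@[14:15]
pos 16 'a': at 1 ·f
pos 17 'b': at 3 ·f  → match P3@[17:17]
pos 18 'a': at 4
pos 19 'a': at 5  → match P0@[18:19],P1@[17:19]
pos 20 'a': at 2 ·f  → match P0@[19:20]
pos 21 'a': at 2 ·f  → match P0@[20:21]
pos 22 'b': at 3 ·f  → match P3@[22:22]
pos 23 'a': at 4
pos 24 'b': at 11  → match P3@[24:24]
pos 25 'c': at 12  → match P7@[24:25]
pos 26 'c': at 13
pos 27 'c': at 14  → match P4@[22:27]
pos 28 'a': at 1 ·f
pos 29 'c': at 19  → match P6@[28:29]
pos 30 'b': at 3 ·f  → match P3@[30:30]
pos 31 'b': at 3 ·f  → match P3@[31:31]
pos 32 'a': at 4
pos 33 'b': at 11  → match P3@[33:33]
pos 34 'c': at 12  → match P7@[33:34]
pos 35 'c': at 13
pos 36 'c': at 14  → match P4@[31:36]
pos 37 'a': at 1 ·f
pos 38 'c': at 19  → match P6@[37:38]
pos 39 'c': at 16 ·f
pos 40 'c': at 16 ·f
pos 41 'b': at 17  → match P3@[41:41]
pos 42 'b': at 18  → match P3@[42:42],P5@[39:42]
pos 43 'c': at 6 ·f  → match P7@[42:43]
pos 44 'b': at 7  → match P3@[44:44]
pos 45 'a': at 4 ·f
pos 46 'a': at 5  → match P0@[45:46],P1@[44:46]
pos 47 'b': at 3 ·f  → match P3@[47:47]
pos 48 'c': at 6  → match P7@[47:48]
pos 49 'b': at 7  → match P3@[49:49]
pos 50 'c': at 8  → match P7@[49:50]
pos 51 'b': at 9  → match P3@[51:51]
pos 52 'c': at 10  → match P2@[47:52],P7@[51:52]
pos 53 'a': at 1 ·f
pos 54 'b': at 3 ·f  → match P3@[54:54]
pos 55 'c': at 6  → match P7@[54:55]
pos 56 'b': at 7  → match P3@[56:56]

All matches (sorted): [[0,3],[2,0],[2,1],[3,0],[4,3],[5,3],[7,3],[8,3],[9,7],[11,0],[12,0],[13,0],[14,3],[15,7],[17,3],[19,0],[19,1],[20,0],[21,0],[22,3],[24,3],[25,7],[27,4],[29,6],[30,3],[31,3],[33,3],[34,7],[36,4],[38,6],[41,3],[42,3],[42,5],[43,7],[44,3],[46,0],[46,1],[47,3],[48,7],[49,3],[50,7],[51,3],[52,2],[52,7],[54,3],[55,7],[56,3]]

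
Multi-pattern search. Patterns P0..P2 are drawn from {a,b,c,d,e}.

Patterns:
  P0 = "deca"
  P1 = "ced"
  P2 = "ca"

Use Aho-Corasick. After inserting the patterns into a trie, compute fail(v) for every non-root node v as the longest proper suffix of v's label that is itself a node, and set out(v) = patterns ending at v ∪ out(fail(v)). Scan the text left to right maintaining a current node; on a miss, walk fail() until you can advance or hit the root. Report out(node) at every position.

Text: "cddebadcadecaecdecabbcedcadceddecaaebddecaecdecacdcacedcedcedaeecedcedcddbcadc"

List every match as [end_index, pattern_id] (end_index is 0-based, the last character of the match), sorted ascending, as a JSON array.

Build automaton:
Trie (insert patterns):
  n0 'ε': c→5 d→1
  n1 'd': e→2
  n2 'de': c→3
  n3 'dec': a→4
  n4 'deca': ·  ←P0
  n5 'c': a→8 e→6
  n6 'ce': d→7
  n7 'ced': ·  ←P1
  n8 'ca': ·  ←P2

Failure links (BFS by depth):
  n1('d'): parent n0 fail=0; on 'd' 0 → fail=0;  out ∅∪∅=∅
  n5('c'): parent n0 fail=0; on 'c' 0 → fail=0;  out ∅∪∅=∅
  n2('de'): parent n1 fail=0; on 'e' 0 → fail=0;  out ∅∪∅=∅
  n6('ce'): parent n5 fail=0; on 'e' 0 → fail=0;  out ∅∪∅=∅
  n8('ca'): parent n5 fail=0; on 'a' 0 → fail=0;  out {2}∪∅={2}
  n3('dec'): parent n2 fail=0; on 'c' 0 → fail=5;  out ∅∪∅=∅
  n7('ced'): parent n6 fail=0; on 'd' 0 → fail=1;  out {1}∪∅={1}
  n4('deca'): parent n3 fail=5; on 'a' 5 → fail=8;  out {0}∪{2}={0,2}

Text stream:
[0] read 'c'  n0⇒n5
[1] read 'd'  n5⇒n1 (fail-walked)
[2] read 'd'  n1⇒n1 (fail-walked)
[3] read 'e'  n1⇒n2
[4] read 'b'  n2⇒n0 (fail-walked)
[5] read 'a'  n0⇒n0
[6] read 'd'  n0⇒n1
[7] read 'c'  n1⇒n5 (fail-walked)
[8] read 'a'  n5⇒n8  ** P2@[7:8]
[9] read 'd'  n8⇒n1 (fail-walked)
[10] read 'e'  n1⇒n2
[11] read 'c'  n2⇒n3
[12] read 'a'  n3⇒n4  ** P0@[9:12],P2@[11:12]
[13] read 'e'  n4⇒n0 (fail-walked)
[14] read 'c'  n0⇒n5
[15] read 'd'  n5⇒n1 (fail-walked)
[16] read 'e'  n1⇒n2
[17] read 'c'  n2⇒n3
[18] read 'a'  n3⇒n4  ** P0@[15:18],P2@[17:18]
[19] read 'b'  n4⇒n0 (fail-walked)
[20] read 'b'  n0⇒n0
[21] read 'c'  n0⇒n5
[22] read 'e'  n5⇒n6
[23] read 'd'  n6⇒n7  ** P1@[21:23]
[24] read 'c'  n7⇒n5 (fail-walked)
[25] read 'a'  n5⇒n8  ** P2@[24:25]
[26] read 'd'  n8⇒n1 (fail-walked)
[27] read 'c'  n1⇒n5 (fail-walked)
[28] read 'e'  n5⇒n6
[29] read 'd'  n6⇒n7  ** P1@[27:29]
[30] read 'd'  n7⇒n1 (fail-walked)
[31] read 'e'  n1⇒n2
[32] read 'c'  n2⇒n3
[33] read 'a'  n3⇒n4  ** P0@[30:33],P2@[32:33]
[34] read 'a'  n4⇒n0 (fail-walked)
[35] read 'e'  n0⇒n0
[36] read 'b'  n0⇒n0
[37] read 'd'  n0⇒n1
[38] read 'd'  n1⇒n1 (fail-walked)
[39] read 'e'  n1⇒n2
[40] read 'c'  n2⇒n3
[41] read 'a'  n3⇒n4  ** P0@[38:41],P2@[40:41]
[42] read 'e'  n4⇒n0 (fail-walked)
[43] read 'c'  n0⇒n5
[44] read 'd'  n5⇒n1 (fail-walked)
[45] read 'e'  n1⇒n2
[46] read 'c'  n2⇒n3
[47] read 'a'  n3⇒n4  ** P0@[44:47],P2@[46:47]
[48] read 'c'  n4⇒n5 (fail-walked)
[49] read 'd'  n5⇒n1 (fail-walked)
[50] read 'c'  n1⇒n5 (fail-walked)
[51] read 'a'  n5⇒n8  ** P2@[50:51]
[52] read 'c'  n8⇒n5 (fail-walked)
[53] read 'e'  n5⇒n6
[54] read 'd'  n6⇒n7  ** P1@[52:54]
[55] read 'c'  n7⇒n5 (fail-walked)
[56] read 'e'  n5⇒n6
[57] read 'd'  n6⇒n7  ** P1@[55:57]
[58] read 'c'  n7⇒n5 (fail-walked)
[59] read 'e'  n5⇒n6
[60] read 'd'  n6⇒n7  ** P1@[58:60]
[61] read 'a'  n7⇒n0 (fail-walked)
[62] read 'e'  n0⇒n0
[63] read 'e'  n0⇒n0
[64] read 'c'  n0⇒n5
[65] read 'e'  n5⇒n6
[66] read 'd'  n6⇒n7  ** P1@[64:66]
[67] read 'c'  n7⇒n5 (fail-walked)
[68] read 'e'  n5⇒n6
[69] read 'd'  n6⇒n7  ** P1@[67:69]
[70] read 'c'  n7⇒n5 (fail-walked)
[71] read 'd'  n5⇒n1 (fail-walked)
[72] read 'd'  n1⇒n1 (fail-walked)
[73] read 'b'  n1⇒n0 (fail-walked)
[74] read 'c'  n0⇒n5
[75] read 'a'  n5⇒n8  ** P2@[74:75]
[76] read 'd'  n8⇒n1 (fail-walked)
[77] read 'c'  n1⇒n5 (fail-walked)

Matches: [[8,2],[12,0],[12,2],[18,0],[18,2],[23,1],[25,2],[29,1],[33,0],[33,2],[41,0],[41,2],[47,0],[47,2],[51,2],[54,1],[57,1],[60,1],[66,1],[69,1],[75,2]]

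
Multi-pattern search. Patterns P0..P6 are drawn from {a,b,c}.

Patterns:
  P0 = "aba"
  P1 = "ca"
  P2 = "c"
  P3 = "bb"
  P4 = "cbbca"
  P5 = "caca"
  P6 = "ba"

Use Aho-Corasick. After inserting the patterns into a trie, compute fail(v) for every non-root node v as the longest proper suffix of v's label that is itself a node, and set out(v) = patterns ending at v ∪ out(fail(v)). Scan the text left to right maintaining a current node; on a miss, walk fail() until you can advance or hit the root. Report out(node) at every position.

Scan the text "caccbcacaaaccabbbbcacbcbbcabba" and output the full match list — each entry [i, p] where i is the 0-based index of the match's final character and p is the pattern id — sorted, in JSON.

Build:
Trie (insert patterns):
  n0 'ε': a→1 b→6 c→4
  n1 'a': b→2
  n2 'ab': a→3
  n3 'aba': ·  [P0 ends]
  n4 'c': a→5 b→8  [P2 ends]
  n5 'ca': c→12  [P1 ends]
  n6 'b': a→14 b→7
  n7 'bb': ·  [P3 ends]
  n8 'cb': b→9
  n9 'cbb': c→10
  n10 'cbbc': a→11
  n11 'cbbca': ·  [P4 ends]
  n12 'cac': a→13
  n13 'caca': ·  [P5 ends]
  n14 'ba': ·  [P6 ends]

BFS fail/out derivation:
  n1('a'): parent n0 fail=0; on 'a' 0 → fail=0;  out ∅∪∅=∅
  n4('c'): parent n0 fail=0; on 'c' 0 → fail=0;  out {2}∪∅={2}
  n6('b'): parent n0 fail=0; on 'b' 0 → fail=0;  out ∅∪∅=∅
  n2('ab'): parent n1 fail=0; on 'b' 0 → fail=6;  out ∅∪∅=∅
  n5('ca'): parent n4 fail=0; on 'a' 0 → fail=1;  out {1}∪∅={1}
  n7('bb'): parent n6 fail=0; on 'b' 0 → fail=6;  out {3}∪∅={3}
  n8('cb'): parent n4 fail=0; on 'b' 0 → fail=6;  out ∅∪∅=∅
  n14('ba'): parent n6 fail=0; on 'a' 0 → fail=1;  out {6}∪∅={6}
  n3('aba'): parent n2 fail=6; on 'a' 6 → fail=14;  out {0}∪{6}={0,6}
  n9('cbb'): parent n8 fail=6; on 'b' 6 → fail=7;  out ∅∪{3}={3}
  n12('cac'): parent n5 fail=1; on 'c' 1→0 → fail=4;  out ∅∪{2}={2}
  n10('cbbc'): parent n9 fail=7; on 'c' 7→6→0 → fail=4;  out ∅∪{2}={2}
  n13('caca'): parent n12 fail=4; on 'a' 4 → fail=5;  out {5}∪{1}={1,5}
  n11('cbbca'): parent n10 fail=4; on 'a' 4 → fail=5;  out {4}∪{1}={1,4}

Run:
i=0 'c': node 0→4  ** P2@[0:0]
i=1 'a': node 4→5  ** P1@[0:1]
i=2 'c': node 5→12  ** P2@[2:2]
i=3 'c': node 12→4 (fail-walked)  ** P2@[3:3]
i=4 'b': node 4→8
i=5 'c': node 8→4 (fail-walked)  ** P2@[5:5]
i=6 'a': node 4→5  ** P1@[5:6]
i=7 'c': node 5→12  ** P2@[7:7]
i=8 'a': node 12→13  ** P1@[7:8],P5@[5:8]
i=9 'a': node 13→1 (fail-walked)
i=10 'a': node 1→1 (fail-walked)
i=11 'c': node 1→4 (fail-walked)  ** P2@[11:11]
i=12 'c': node 4→4 (fail-walked)  ** P2@[12:12]
i=13 'a': node 4→5  ** P1@[12:13]
i=14 'b': node 5→2 (fail-walked)
i=15 'b': node 2→7 (fail-walked)  ** P3@[14:15]
i=16 'b': node 7→7 (fail-walked)  ** P3@[15:16]
i=17 'b': node 7→7 (fail-walked)  ** P3@[16:17]
i=18 'c': node 7→4 (fail-walked)  ** P2@[18:18]
i=19 'a': node 4→5  ** P1@[18:19]
i=20 'c': node 5→12  ** P2@[20:20]
i=21 'b': node 12→8 (fail-walked)
i=22 'c': node 8→4 (fail-walked)  ** P2@[22:22]
i=23 'b': node 4→8
i=24 'b': node 8→9  ** P3@[23:24]
i=25 'c': node 9→10  ** P2@[25:25]
i=26 'a': node 10→11  ** P1@[25:26],P4@[22:26]
i=27 'b': node 11→2 (fail-walked)
i=28 'b': node 2→7 (fail-walked)  ** P3@[27:28]
i=29 'a': node 7→14 (fail-walked)  ** P6@[28:29]

Matches: [[0,2],[1,1],[2,2],[3,2],[5,2],[6,1],[7,2],[8,1],[8,5],[11,2],[12,2],[13,1],[15,3],[16,3],[17,3],[18,2],[19,1],[20,2],[22,2],[24,3],[25,2],[26,1],[26,4],[28,3],[29,6]]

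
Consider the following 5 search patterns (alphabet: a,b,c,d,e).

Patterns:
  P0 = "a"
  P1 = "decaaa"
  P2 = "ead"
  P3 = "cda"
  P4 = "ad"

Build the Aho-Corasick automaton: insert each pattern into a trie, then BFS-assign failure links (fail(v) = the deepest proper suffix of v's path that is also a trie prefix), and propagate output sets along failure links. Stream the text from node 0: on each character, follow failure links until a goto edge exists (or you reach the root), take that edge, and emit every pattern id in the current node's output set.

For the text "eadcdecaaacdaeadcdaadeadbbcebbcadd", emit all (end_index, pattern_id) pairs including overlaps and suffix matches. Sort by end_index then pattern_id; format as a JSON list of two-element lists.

Build:
Trie nodes:
  0='ε' goto a→1 c→11 d→2 e→8
  1='a' goto d→14  ←P0
  2='d' goto e→3
  3='de' goto c→4
  4='dec' goto a→5
  5='deca' goto a→6
  6='decaa' goto a→7
  7='decaaa' goto ·  ←P1
  8='e' goto a→9
  9='ea' goto d→10
  10='ead' goto ·  ←P2
  11='c' goto d→12
  12='cd' goto a→13
  13='cda' goto ·  ←P3
  14='ad' goto ·  ←P4

BFS fail/out derivation:
  n1('a'): parent n0 fail=0; on 'a' 0 → fail=0;  out {0}∪∅={0}
  n2('d'): parent n0 fail=0; on 'd' 0 → fail=0;  out ∅∪∅=∅
  n8('e'): parent n0 fail=0; on 'e' 0 → fail=0;  out ∅∪∅=∅
  n11('c'): parent n0 fail=0; on 'c' 0 → fail=0;  out ∅∪∅=∅
  n3('de'): parent n2 fail=0; on 'e' 0 → fail=8;  out ∅∪∅=∅
  n9('ea'): parent n8 fail=0; on 'a' 0 → fail=1;  out ∅∪{0}={0}
  n12('cd'): parent n11 fail=0; on 'd' 0 → fail=2;  out ∅∪∅=∅
  n14('ad'): parent n1 fail=0; on 'd' 0 → fail=2;  out {4}∪∅={4}
  n4('dec'): parent n3 fail=8; on 'c' 8→0 → fail=11;  out ∅∪∅=∅
  n10('ead'): parent n9 fail=1; on 'd' 1 → fail=14;  out {2}∪{4}={2,4}
  n13('cda'): parent n12 fail=2; on 'a' 2→0 → fail=1;  out {3}∪{0}={0,3}
  n5('deca'): parent n4 fail=11; on 'a' 11→0 → fail=1;  out ∅∪{0}={0}
  n6('decaa'): parent n5 fail=1; on 'a' 1→0 → fail=1;  out ∅∪{0}={0}
  n7('decaaa'): parent n6 fail=1; on 'a' 1→0 → fail=1;  out {1}∪{0}={0,1}

Text stream:
i=0 'e': node 0→8
i=1 'a': node 8→9  ** P0@[1:1]
i=2 'd': node 9→10  ** P2@[0:2],P4@[1:2]
i=3 'c': node 10→11 ·f
i=4 'd': node 11→12
i=5 'e': node 12→3 ·f
i=6 'c': node 3→4
i=7 'a': node 4→5  ** P0@[7:7]
i=8 'a': node 5→6  ** P0@[8:8]
i=9 'a': node 6→7  ** P0@[9:9],P1@[4:9]
i=10 'c': node 7→11 ·f
i=11 'd': node 11→12
i=12 'a': node 12→13  ** P0@[12:12],P3@[10:12]
i=13 'e': node 13→8 ·f
i=14 'a': node 8→9  ** P0@[14:14]
i=15 'd': node 9→10  ** P2@[13:15],P4@[14:15]
i=16 'c': node 10→11 ·f
i=17 'd': node 11→12
i=18 'a': node 12→13  ** P0@[18:18],P3@[16:18]
i=19 'a': node 13→1 ·f  ** P0@[19:19]
i=20 'd': node 1→14  ** P4@[19:20]
i=21 'e': node 14→3 ·f
i=22 'a': node 3→9 ·f  ** P0@[22:22]
i=23 'd': node 9→10  ** P2@[21:23],P4@[22:23]
i=24 'b': node 10→0 ·f
i=25 'b': node 0→0
i=26 'c': node 0→11
i=27 'e': node 11→8 ·f
i=28 'b': node 8→0 ·f
i=29 'b': node 0→0
i=30 'c': node 0→11
i=31 'a': node 11→1 ·f  ** P0@[31:31]
i=32 'd': node 1→14  ** P4@[31:32]
i=33 'd': node 14→2 ·f

Matches: [[1,0],[2,2],[2,4],[7,0],[8,0],[9,0],[9,1],[12,0],[12,3],[14,0],[15,2],[15,4],[18,0],[18,3],[19,0],[20,4],[22,0],[23,2],[23,4],[31,0],[32,4]]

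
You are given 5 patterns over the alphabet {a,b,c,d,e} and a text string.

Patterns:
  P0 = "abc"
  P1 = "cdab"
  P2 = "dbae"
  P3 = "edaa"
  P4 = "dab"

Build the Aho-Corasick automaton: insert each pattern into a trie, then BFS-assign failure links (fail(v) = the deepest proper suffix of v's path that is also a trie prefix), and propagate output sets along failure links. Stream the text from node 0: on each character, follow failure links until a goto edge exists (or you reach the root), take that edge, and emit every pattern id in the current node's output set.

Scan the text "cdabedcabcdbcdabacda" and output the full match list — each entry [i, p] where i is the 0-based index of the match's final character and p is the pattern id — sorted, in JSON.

Build automaton:
Trie (insert patterns):
  0='ε' goto a→1 c→4 d→8 e→12
  1='a' goto b→2
  2='ab' goto c→3
  3='abc' goto ·  ←P0
  4='c' goto d→5
  5='cd' goto a→6
  6='cda' goto b→7
  7='cdab' goto ·  ←P1
  8='d' goto a→16 b→9
  9='db' goto a→10
  10='dba' goto e→11
  11='dbae' goto ·  ←P2
  12='e' goto d→13
  13='ed' goto a→14
  14='eda' goto a→15
  15='edaa' goto ·  ←P3
  16='da' goto b→17
  17='dab' goto ·  ←P4

BFS fail/out derivation:
  n1('a'): parent n0 fail=0; on 'a' 0 → fail=0;  out ∅∪∅=∅
  n4('c'): parent n0 fail=0; on 'c' 0 → fail=0;  out ∅∪∅=∅
  n8('d'): parent n0 fail=0; on 'd' 0 → fail=0;  out ∅∪∅=∅
  n12('e'): parent n0 fail=0; on 'e' 0 → fail=0;  out ∅∪∅=∅
  n2('ab'): parent n1 fail=0; on 'b' 0 → fail=0;  out ∅∪∅=∅
  n5('cd'): parent n4 fail=0; on 'd' 0 → fail=8;  out ∅∪∅=∅
  n9('db'): parent n8 fail=0; on 'b' 0 → fail=0;  out ∅∪∅=∅
  n13('ed'): parent n12 fail=0; on 'd' 0 → fail=8;  out ∅∪∅=∅
  n16('da'): parent n8 fail=0; on 'a' 0 → fail=1;  out ∅∪∅=∅
  n3('abc'): parent n2 fail=0; on 'c' 0 → fail=4;  out {0}∪∅={0}
  n6('cda'): parent n5 fail=8; on 'a' 8 → fail=16;  out ∅∪∅=∅
  n10('dba'): parent n9 fail=0; on 'a' 0 → fail=1;  out ∅∪∅=∅
  n14('eda'): parent n13 fail=8; on 'a' 8 → fail=16;  out ∅∪∅=∅
  n17('dab'): parent n16 fail=1; on 'b' 1 → fail=2;  out {4}∪∅={4}
  n7('cdab'): parent n6 fail=16; on 'b' 16 → fail=17;  out {1}∪{4}={1,4}
  n11('dbae'): parent n10 fail=1; on 'e' 1→0 → fail=12;  out {2}∪∅={2}
  n15('edaa'): parent n14 fail=16; on 'a' 16→1→0 → fail=1;  out {3}∪∅={3}

Run:
i=0 'c': node 0→4
i=1 'd': node 4→5
i=2 'a': node 5→6
i=3 'b': node 6→7  → match P1@[0:3],P4@[1:3]
i=4 'e': node 7→12 ·f
i=5 'd': node 12→13
i=6 'c': node 13→4 ·f
i=7 'a': node 4→1 ·f
i=8 'b': node 1→2
i=9 'c': node 2→3  → match P0@[7:9]
i=10 'd': node 3→5 ·f
i=11 'b': node 5→9 ·f
i=12 'c': node 9→4 ·f
i=13 'd': node 4→5
i=14 'a': node 5→6
i=15 'b': node 6→7  → match P1@[12:15],P4@[13:15]
i=16 'a': node 7→1 ·f
i=17 'c': node 1→4 ·f
i=18 'd': node 4→5
i=19 'a': node 5→6

Result: [[3,1],[3,4],[9,0],[15,1],[15,4]]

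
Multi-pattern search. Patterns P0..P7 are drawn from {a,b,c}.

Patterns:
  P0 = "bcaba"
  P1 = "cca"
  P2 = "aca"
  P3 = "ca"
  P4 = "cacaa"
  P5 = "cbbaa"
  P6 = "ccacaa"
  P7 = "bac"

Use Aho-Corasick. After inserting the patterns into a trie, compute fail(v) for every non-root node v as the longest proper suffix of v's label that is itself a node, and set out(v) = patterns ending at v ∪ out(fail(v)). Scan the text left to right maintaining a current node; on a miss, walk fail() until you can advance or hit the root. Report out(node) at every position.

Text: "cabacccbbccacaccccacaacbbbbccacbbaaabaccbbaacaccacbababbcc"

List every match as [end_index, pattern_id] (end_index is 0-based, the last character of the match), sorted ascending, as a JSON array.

Build automaton:
Trie (insert patterns):
  0='ε' goto a→9 b→1 c→6
  1='b' goto a→23 c→2
  2='bc' goto a→3
  3='bca' goto b→4
  4='bcab' goto a→5
  5='bcaba' goto ·  ←P0
  6='c' goto a→12 b→16 c→7
  7='cc' goto a→8
  8='cca' goto c→20  ←P1
  9='a' goto c→10
  10='ac' goto a→11
  11='aca' goto ·  ←P2
  12='ca' goto c→13  ←P3
  13='cac' goto a→14
  14='caca' goto a→15
  15='cacaa' goto ·  ←P4
  16='cb' goto b→17
  17='cbb' goto a→18
  18='cbba' goto a→19
  19='cbbaa' goto ·  ←P5
  20='ccac' goto a→21
  21='ccaca' goto a→22
  22='ccacaa' goto ·  ←P6
  23='ba' goto c→24
  24='bac' goto ·  ←P7

BFS fail/out derivation:
  n1('b'): parent n0 fail=0; on 'b' 0 → fail=0;  out ∅∪∅=∅
  n6('c'): parent n0 fail=0; on 'c' 0 → fail=0;  out ∅∪∅=∅
  n9('a'): parent n0 fail=0; on 'a' 0 → fail=0;  out ∅∪∅=∅
  n2('bc'): parent n1 fail=0; on 'c' 0 → fail=6;  out ∅∪∅=∅
  n7('cc'): parent n6 fail=0; on 'c' 0 → fail=6;  out ∅∪∅=∅
  n10('ac'): parent n9 fail=0; on 'c' 0 → fail=6;  out ∅∪∅=∅
  n12('ca'): parent n6 fail=0; on 'a' 0 → fail=9;  out {3}∪∅={3}
  n16('cb'): parent n6 fail=0; on 'b' 0 → fail=1;  out ∅∪∅=∅
  n23('ba'): parent n1 fail=0; on 'a' 0 → fail=9;  out ∅∪∅=∅
  n3('bca'): parent n2 fail=6; on 'a' 6 → fail=12;  out ∅∪{3}={3}
  n8('cca'): parent n7 fail=6; on 'a' 6 → fail=12;  out {1}∪{3}={1,3}
  n11('aca'): parent n10 fail=6; on 'a' 6 → fail=12;  out {2}∪{3}={2,3}
  n13('cac'): parent n12 fail=9; on 'c' 9 → fail=10;  out ∅∪∅=∅
  n17('cbb'): parent n16 fail=1; on 'b' 1→0 → fail=1;  out ∅∪∅=∅
  n24('bac'): parent n23 fail=9; on 'c' 9 → fail=10;  out {7}∪∅={7}
  n4('bcab'): parent n3 fail=12; on 'b' 12→9→0 → fail=1;  out ∅∪∅=∅
  n14('caca'): parent n13 fail=10; on 'a' 10 → fail=11;  out ∅∪{2,3}={2,3}
  n18('cbba'): parent n17 fail=1; on 'a' 1 → fail=23;  out ∅∪∅=∅
  n20('ccac'): parent n8 fail=12; on 'c' 12 → fail=13;  out ∅∪∅=∅
  n5('bcaba'): parent n4 fail=1; on 'a' 1 → fail=23;  out {0}∪∅={0}
  n15('cacaa'): parent n14 fail=11; on 'a' 11→12→9→0 → fail=9;  out {4}∪∅={4}
  n19('cbbaa'): parent n18 fail=23; on 'a' 23→9→0 → fail=9;  out {5}∪∅={5}
  n21('ccaca'): parent n20 fail=13; on 'a' 13 → fail=14;  out ∅∪{2,3}={2,3}
  n22('ccacaa'): parent n21 fail=14; on 'a' 14 → fail=15;  out {6}∪{4}={4,6}

Scan:
pos 0 'c': at 6
pos 1 'a': at 12  ** P3@[0:1]
pos 2 'b': at 1 (via fail)
pos 3 'a': at 23
pos 4 'c': at 24  ** P7@[2:4]
pos 5 'c': at 7 (via fail)
pos 6 'c': at 7 (via fail)
pos 7 'b': at 16 (via fail)
pos 8 'b': at 17
pos 9 'c': at 2 (via fail)
pos 10 'c': at 7 (via fail)
pos 11 'a': at 8  ** P1@[9:11],P3@[10:11]
pos 12 'c': at 20
pos 13 'a': at 21  ** P2@[11:13],P3@[12:13]
pos 14 'c': at 13 (via fail)
pos 15 'c': at 7 (via fail)
pos 16 'c': at 7 (via fail)
pos 17 'c': at 7 (via fail)
pos 18 'a': at 8  ** P1@[16:18],P3@[17:18]
pos 19 'c': at 20
pos 20 'a': at 21  ** P2@[18:20],P3@[19:20]
pos 21 'a': at 22  ** P4@[17:21],P6@[16:21]
pos 22 'c': at 10 (via fail)
pos 23 'b': at 16 (via fail)
pos 24 'b': at 17
pos 25 'b': at 1 (via fail)
pos 26 'b': at 1 (via fail)
pos 27 'c': at 2
pos 28 'c': at 7 (via fail)
pos 29 'a': at 8  ** P1@[27:29],P3@[28:29]
pos 30 'c': at 20
pos 31 'b': at 16 (via fail)
pos 32 'b': at 17
pos 33 'a': at 18
pos 34 'a': at 19  ** P5@[30:34]
pos 35 'a': at 9 (via fail)
pos 36 'b': at 1 (via fail)
pos 37 'a': at 23
pos 38 'c': at 24  ** P7@[36:38]
pos 39 'c': at 7 (via fail)
pos 40 'b': at 16 (via fail)
pos 41 'b': at 17
pos 42 'a': at 18
pos 43 'a': at 19  ** P5@[39:43]
pos 44 'c': at 10 (via fail)
pos 45 'a': at 11  ** P2@[43:45],P3@[44:45]
pos 46 'c': at 13 (via fail)
pos 47 'c': at 7 (via fail)
pos 48 'a': at 8  ** P1@[46:48],P3@[47:48]
pos 49 'c': at 20
pos 50 'b': at 16 (via fail)
pos 51 'a': at 23 (via fail)
pos 52 'b': at 1 (via fail)
pos 53 'a': at 23
pos 54 'b': at 1 (via fail)
pos 55 'b': at 1 (via fail)
pos 56 'c': at 2
pos 57 'c': at 7 (via fail)

Matches: [[1,3],[4,7],[11,1],[11,3],[13,2],[13,3],[18,1],[18,3],[20,2],[20,3],[21,4],[21,6],[29,1],[29,3],[34,5],[38,7],[43,5],[45,2],[45,3],[48,1],[48,3]]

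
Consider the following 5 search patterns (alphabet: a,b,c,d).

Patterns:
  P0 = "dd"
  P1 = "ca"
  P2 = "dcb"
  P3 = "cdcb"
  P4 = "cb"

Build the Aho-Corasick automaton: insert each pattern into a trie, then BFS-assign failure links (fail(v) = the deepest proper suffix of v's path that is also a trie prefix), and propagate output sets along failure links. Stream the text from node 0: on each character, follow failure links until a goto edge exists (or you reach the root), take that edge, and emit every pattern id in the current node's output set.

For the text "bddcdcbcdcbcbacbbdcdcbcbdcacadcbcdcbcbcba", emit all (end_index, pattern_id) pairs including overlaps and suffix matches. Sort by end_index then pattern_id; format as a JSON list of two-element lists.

Build automaton:
Trie nodes:
  n0 'ε': c→3 d→1
  n1 'd': c→5 d→2
  n2 'dd': ·  ←P0
  n3 'c': a→4 b→10 d→7
  n4 'ca': ·  ←P1
  n5 'dc': b→6
  n6 'dcb': ·  ←P2
  n7 'cd': c→8
  n8 'cdc': b→9
  n9 'cdcb': ·  ←P3
  n10 'cb': ·  ←P4

Failure links (BFS by depth):
  fail(1) 'd': from fail(0)=0 chase 'd': 0 ⇒ 0;  out=∅∪out(0)=∅
  fail(3) 'c': from fail(0)=0 chase 'c': 0 ⇒ 0;  out=∅∪out(0)=∅
  fail(2) 'dd': from fail(1)=0 chase 'd': 0 ⇒ 1;  out={0}∪out(1)={0}
  fail(4) 'ca': from fail(3)=0 chase 'a': 0 ⇒ 0;  out={1}∪out(0)={1}
  fail(5) 'dc': from fail(1)=0 chase 'c': 0 ⇒ 3;  out=∅∪out(3)=∅
  fail(7) 'cd': from fail(3)=0 chase 'd': 0 ⇒ 1;  out=∅∪out(1)=∅
  fail(10) 'cb': from fail(3)=0 chase 'b': 0 ⇒ 0;  out={4}∪out(0)={4}
  fail(6) 'dcb': from fail(5)=3 chase 'b': 3 ⇒ 10;  out={2}∪out(10)={2,4}
  fail(8) 'cdc': from fail(7)=1 chase 'c': 1 ⇒ 5;  out=∅∪out(5)=∅
  fail(9) 'cdcb': from fail(8)=5 chase 'b': 5 ⇒ 6;  out={3}∪out(6)={2,3,4}

Text stream:
[0] read 'b'  n0⇒n0
[1] read 'd'  n0⇒n1
[2] read 'd'  n1⇒n2  ** P0@[1:2]
[3] read 'c'  n2⇒n5 (fail-walked)
[4] read 'd'  n5⇒n7 (fail-walked)
[5] read 'c'  n7⇒n8
[6] read 'b'  n8⇒n9  ** P2@[4:6],P3@[3:6],P4@[5:6]
[7] read 'c'  n9⇒n3 (fail-walked)
[8] read 'd'  n3⇒n7
[9] read 'c'  n7⇒n8
[10] read 'b'  n8⇒n9  ** P2@[8:10],P3@[7:10],P4@[9:10]
[11] read 'c'  n9⇒n3 (fail-walked)
[12] read 'b'  n3⇒n10  ** P4@[11:12]
[13] read 'a'  n10⇒n0 (fail-walked)
[14] read 'c'  n0⇒n3
[15] read 'b'  n3⇒n10  ** P4@[14:15]
[16] read 'b'  n10⇒n0 (fail-walked)
[17] read 'd'  n0⇒n1
[18] read 'c'  n1⇒n5
[19] read 'd'  n5⇒n7 (fail-walked)
[20] read 'c'  n7⇒n8
[21] read 'b'  n8⇒n9  ** P2@[19:21],P3@[18:21],P4@[20:21]
[22] read 'c'  n9⇒n3 (fail-walked)
[23] read 'b'  n3⇒n10  ** P4@[22:23]
[24] read 'd'  n10⇒n1 (fail-walked)
[25] read 'c'  n1⇒n5
[26] read 'a'  n5⇒n4 (fail-walked)  ** P1@[25:26]
[27] read 'c'  n4⇒n3 (fail-walked)
[28] read 'a'  n3⇒n4  ** P1@[27:28]
[29] read 'd'  n4⇒n1 (fail-walked)
[30] read 'c'  n1⇒n5
[31] read 'b'  n5⇒n6  ** P2@[29:31],P4@[30:31]
[32] read 'c'  n6⇒n3 (fail-walked)
[33] read 'd'  n3⇒n7
[34] read 'c'  n7⇒n8
[35] read 'b'  n8⇒n9  ** P2@[33:35],P3@[32:35],P4@[34:35]
[36] read 'c'  n9⇒n3 (fail-walked)
[37] read 'b'  n3⇒n10  ** P4@[36:37]
[38] read 'c'  n10⇒n3 (fail-walked)
[39] read 'b'  n3⇒n10  ** P4@[38:39]
[40] read 'a'  n10⇒n0 (fail-walked)

Result: [[2,0],[6,2],[6,3],[6,4],[10,2],[10,3],[10,4],[12,4],[15,4],[21,2],[21,3],[21,4],[23,4],[26,1],[28,1],[31,2],[31,4],[35,2],[35,3],[35,4],[37,4],[39,4]]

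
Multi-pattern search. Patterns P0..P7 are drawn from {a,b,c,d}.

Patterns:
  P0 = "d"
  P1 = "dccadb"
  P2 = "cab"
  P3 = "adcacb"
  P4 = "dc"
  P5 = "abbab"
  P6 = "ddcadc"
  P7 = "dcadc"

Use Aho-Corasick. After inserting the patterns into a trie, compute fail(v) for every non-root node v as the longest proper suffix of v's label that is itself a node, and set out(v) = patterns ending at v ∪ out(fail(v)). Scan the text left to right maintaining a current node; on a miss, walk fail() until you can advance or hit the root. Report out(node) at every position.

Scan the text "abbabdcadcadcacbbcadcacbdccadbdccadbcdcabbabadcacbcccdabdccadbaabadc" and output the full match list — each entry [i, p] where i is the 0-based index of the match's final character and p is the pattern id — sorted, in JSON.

Build:
Trie nodes:
  0='ε' goto a→10 c→7 d→1
  1='d' goto c→2 d→20  [P0 ends]
  2='dc' goto a→25 c→3  [P4 ends]
  3='dcc' goto a→4
  4='dcca' goto d→5
  5='dccad' goto b→6
  6='dccadb' goto ·  [P1 ends]
  7='c' goto a→8
  8='ca' goto b→9
  9='cab' goto ·  [P2 ends]
  10='a' goto b→16 d→11
  11='ad' goto c→12
  12='adc' goto a→13
  13='adca' goto c→14
  14='adcac' goto b→15
  15='adcacb' goto ·  [P3 ends]
  16='ab' goto b→17
  17='abb' goto a→18
  18='abba' goto b→19
  19='abbab' goto ·  [P5 ends]
  20='dd' goto c→21
  21='ddc' goto a→22
  22='ddca' goto d→23
  23='ddcad' goto c→24
  24='ddcadc' goto ·  [P6 ends]
  25='dca' goto d→26
  26='dcad' goto c→27
  27='dcadc' goto ·  [P7 ends]

BFS fail/out derivation:
  fail(1) 'd': from fail(0)=0 chase 'd': 0 ⇒ 0;  out={0}∪out(0)={0}
  fail(7) 'c': from fail(0)=0 chase 'c': 0 ⇒ 0;  out=∅∪out(0)=∅
  fail(10) 'a': from fail(0)=0 chase 'a': 0 ⇒ 0;  out=∅∪out(0)=∅
  fail(2) 'dc': from fail(1)=0 chase 'c': 0 ⇒ 7;  out={4}∪out(7)={4}
  fail(8) 'ca': from fail(7)=0 chase 'a': 0 ⇒ 10;  out=∅∪out(10)=∅
  fail(11) 'ad': from fail(10)=0 chase 'd': 0 ⇒ 1;  out=∅∪out(1)={0}
  fail(16) 'ab': from fail(10)=0 chase 'b': 0 ⇒ 0;  out=∅∪out(0)=∅
  fail(20) 'dd': from fail(1)=0 chase 'd': 0 ⇒ 1;  out=∅∪out(1)={0}
  fail(3) 'dcc': from fail(2)=7 chase 'c': 7→0 ⇒ 7;  out=∅∪out(7)=∅
  fail(9) 'cab': from fail(8)=10 chase 'b': 10 ⇒ 16;  out={2}∪out(16)={2}
  fail(12) 'adc': from fail(11)=1 chase 'c': 1 ⇒ 2;  out=∅∪out(2)={4}
  fail(17) 'abb': from fail(16)=0 chase 'b': 0 ⇒ 0;  out=∅∪out(0)=∅
  fail(21) 'ddc': from fail(20)=1 chase 'c': 1 ⇒ 2;  out=∅∪out(2)={4}
  fail(25) 'dca': from fail(2)=7 chase 'a': 7 ⇒ 8;  out=∅∪out(8)=∅
  fail(4) 'dcca': from fail(3)=7 chase 'a': 7 ⇒ 8;  out=∅∪out(8)=∅
  fail(13) 'adca': from fail(12)=2 chase 'a': 2 ⇒ 25;  out=∅∪out(25)=∅
  fail(18) 'abba': from fail(17)=0 chase 'a': 0 ⇒ 10;  out=∅∪out(10)=∅
  fail(22) 'ddca': from fail(21)=2 chase 'a': 2 ⇒ 25;  out=∅∪out(25)=∅
  fail(26) 'dcad': from fail(25)=8 chase 'd': 8→10 ⇒ 11;  out=∅∪out(11)={0}
  fail(5) 'dccad': from fail(4)=8 chase 'd': 8→10 ⇒ 11;  out=∅∪out(11)={0}
  fail(14) 'adcac': from fail(13)=25 chase 'c': 25→8→10→0 ⇒ 7;  out=∅∪out(7)=∅
  fail(19) 'abbab': from fail(18)=10 chase 'b': 10 ⇒ 16;  out={5}∪out(16)={5}
  fail(23) 'ddcad': from fail(22)=25 chase 'd': 25 ⇒ 26;  out=∅∪out(26)={0}
  fail(27) 'dcadc': from fail(26)=11 chase 'c': 11 ⇒ 12;  out={7}∪out(12)={4,7}
  fail(6) 'dccadb': from fail(5)=11 chase 'b': 11→1→0 ⇒ 0;  out={1}∪out(0)={1}
  fail(15) 'adcacb': from fail(14)=7 chase 'b': 7→0 ⇒ 0;  out={3}∪out(0)={3}
  fail(24) 'ddcadc': from fail(23)=26 chase 'c': 26 ⇒ 27;  out={6}∪out(27)={4,6,7}

Scan:
pos 0 'a': at 10
pos 1 'b': at 16
pos 2 'b': at 17
pos 3 'a': at 18
pos 4 'b': at 19  → match P5@[0:4]
pos 5 'd': at 1 ·f  → match P0@[5:5]
pos 6 'c': at 2  → match P4@[5:6]
pos 7 'a': at 25
pos 8 'd': at 26  → match P0@[8:8]
pos 9 'c': at 27  → match P4@[8:9],P7@[5:9]
pos 10 'a': at 13 ·f
pos 11 'd': at 26 ·f  → match P0@[11:11]
pos 12 'c': at 27  → match P4@[11:12],P7@[8:12]
pos 13 'a': at 13 ·f
pos 14 'c': at 14
pos 15 'b': at 15  → match P3@[10:15]
pos 16 'b': at 0 ·f
pos 17 'c': at 7
pos 18 'a': at 8
pos 19 'd': at 11 ·f  → match P0@[19:19]
pos 20 'c': at 12  → match P4@[19:20]
pos 21 'a': at 13
pos 22 'c': at 14
pos 23 'b': at 15  → match P3@[18:23]
pos 24 'd': at 1 ·f  → match P0@[24:24]
pos 25 'c': at 2  → match P4@[24:25]
pos 26 'c': at 3
pos 27 'a': at 4
pos 28 'd': at 5  → match P0@[28:28]
pos 29 'b': at 6  → match P1@[24:29]
pos 30 'd': at 1 ·f  → match P0@[30:30]
pos 31 'c': at 2  → match P4@[30:31]
pos 32 'c': at 3
pos 33 'a': at 4
pos 34 'd': at 5  → match P0@[34:34]
pos 35 'b': at 6  → match P1@[30:35]
pos 36 'c': at 7 ·f
pos 37 'd': at 1 ·f  → match P0@[37:37]
pos 38 'c': at 2  → match P4@[37:38]
pos 39 'a': at 25
pos 40 'b': at 9 ·f  → match P2@[38:40]
pos 41 'b': at 17 ·f
pos 42 'a': at 18
pos 43 'b': at 19  → match P5@[39:43]
pos 44 'a': at 10 ·f
pos 45 'd': at 11  → match P0@[45:45]
pos 46 'c': at 12  → match P4@[45:46]
pos 47 'a': at 13
pos 48 'c': at 14
pos 49 'b': at 15  → match P3@[44:49]
pos 50 'c': at 7 ·f
pos 51 'c': at 7 ·f
pos 52 'c': at 7 ·f
pos 53 'd': at 1 ·f  → match P0@[53:53]
pos 54 'a': at 10 ·f
pos 55 'b': at 16
pos 56 'd': at 1 ·f  → match P0@[56:56]
pos 57 'c': at 2  → match P4@[56:57]
pos 58 'c': at 3
pos 59 'a': at 4
pos 60 'd': at 5  → match P0@[60:60]
pos 61 'b': at 6  → match P1@[56:61]
pos 62 'a': at 10 ·f
pos 63 'a': at 10 ·f
pos 64 'b': at 16
pos 65 'a': at 10 ·f
pos 66 'd': at 11  → match P0@[66:66]
pos 67 'c': at 12  → match P4@[66:67]

Result: [[4,5],[5,0],[6,4],[8,0],[9,4],[9,7],[11,0],[12,4],[12,7],[15,3],[19,0],[20,4],[23,3],[24,0],[25,4],[28,0],[29,1],[30,0],[31,4],[34,0],[35,1],[37,0],[38,4],[40,2],[43,5],[45,0],[46,4],[49,3],[53,0],[56,0],[57,4],[60,0],[61,1],[66,0],[67,4]]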